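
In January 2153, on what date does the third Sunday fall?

January 21, 2153

January 1, 2153 is a Monday.
The first Sunday is therefore January 7 (6 days later).
The third Sunday is 7 + 2×7 = January 21.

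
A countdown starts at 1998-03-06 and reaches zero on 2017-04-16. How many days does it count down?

6981

Mar 6, 1998 → Mar 6, 1999: 365 days.
Mar 6, 1999 → Mar 6, 2000: 366 days (Feb 29, 2000 is in that span).
Mar 6, 2000 → Mar 6, 2001: 365 days.
Mar 6, 2001 → Mar 6, 2002: 365 days.
Mar 6, 2002 → Mar 6, 2003: 365 days.
Mar 6, 2003 → Mar 6, 2004: 366 days (Feb 29, 2004 is in that span).
Mar 6, 2004 → Mar 6, 2005: 365 days.
Mar 6, 2005 → Mar 6, 2006: 365 days.
Mar 6, 2006 → Mar 6, 2007: 365 days.
Mar 6, 2007 → Mar 6, 2008: 366 days (Feb 29, 2008 is in that span).
Mar 6, 2008 → Mar 6, 2009: 365 days.
Mar 6, 2009 → Mar 6, 2010: 365 days.
Mar 6, 2010 → Mar 6, 2011: 365 days.
Mar 6, 2011 → Mar 6, 2012: 366 days (Feb 29, 2012 is in that span).
Mar 6, 2012 → Mar 6, 2013: 365 days.
Mar 6, 2013 → Mar 6, 2014: 365 days.
Mar 6, 2014 → Mar 6, 2015: 365 days.
Mar 6, 2015 → Mar 6, 2016: 366 days (Feb 29, 2016 is in that span).
Mar 6, 2016 → Mar 6, 2017: 365 days.
Mar 6, 2017 → Apr 6, 2017: 31 days (March has 31).
Apr 6, 2017 → Apr 16, 2017: 10 days.
Total: 6981 days.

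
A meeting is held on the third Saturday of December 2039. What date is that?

December 17, 2039

December 1, 2039 is a Thursday.
The first Saturday is therefore December 3 (2 days later).
The third Saturday is 3 + 2×7 = December 17.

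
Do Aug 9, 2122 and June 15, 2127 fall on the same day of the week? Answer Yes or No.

Yes

From Aug 9, 2122 to Jun 15, 2127 is 1771 days.
1771 mod 7 = 0, so they are the same weekday.
(Aug 9, 2122 is a Sunday; Jun 15, 2127 is a Sunday.)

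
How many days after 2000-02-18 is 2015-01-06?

5436

Feb 18, 2000 → Feb 18, 2001: 366 days (Feb 29, 2000 is in that span).
Feb 18, 2001 → Feb 18, 2002: 365 days.
Feb 18, 2002 → Feb 18, 2003: 365 days.
Feb 18, 2003 → Feb 18, 2004: 365 days.
Feb 18, 2004 → Feb 18, 2005: 366 days (Feb 29, 2004 is in that span).
Feb 18, 2005 → Feb 18, 2006: 365 days.
Feb 18, 2006 → Feb 18, 2007: 365 days.
Feb 18, 2007 → Feb 18, 2008: 365 days.
Feb 18, 2008 → Feb 18, 2009: 366 days (Feb 29, 2008 is in that span).
Feb 18, 2009 → Feb 18, 2010: 365 days.
Feb 18, 2010 → Feb 18, 2011: 365 days.
Feb 18, 2011 → Feb 18, 2012: 365 days.
Feb 18, 2012 → Feb 18, 2013: 366 days (Feb 29, 2012 is in that span).
Feb 18, 2013 → Feb 18, 2014: 365 days.
Feb 18, 2014 → Mar 18, 2014: 28 days (February has 28).
Mar 18, 2014 → Apr 18, 2014: 31 days (March has 31).
Apr 18, 2014 → May 18, 2014: 30 days (April has 30).
May 18, 2014 → Jun 18, 2014: 31 days (May has 31).
Jun 18, 2014 → Jul 18, 2014: 30 days (June has 30).
Jul 18, 2014 → Aug 18, 2014: 31 days (July has 31).
Aug 18, 2014 → Sep 18, 2014: 31 days (August has 31).
Sep 18, 2014 → Oct 18, 2014: 30 days (September has 30).
Oct 18, 2014 → Nov 18, 2014: 31 days (October has 31).
Nov 18, 2014 → Dec 18, 2014: 30 days (November has 30).
Dec 18, 2014 → Jan 6, 2015: 19 days.
Total: 5436 days.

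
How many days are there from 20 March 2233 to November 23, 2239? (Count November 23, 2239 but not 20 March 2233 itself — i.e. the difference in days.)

2439

Mar 20, 2233 → Mar 20, 2234: 365 days.
Mar 20, 2234 → Mar 20, 2235: 365 days.
Mar 20, 2235 → Mar 20, 2236: 366 days (Feb 29, 2236 is in that span).
Mar 20, 2236 → Mar 20, 2237: 365 days.
Mar 20, 2237 → Mar 20, 2238: 365 days.
Mar 20, 2238 → Mar 20, 2239: 365 days.
Mar 20, 2239 → Apr 20, 2239: 31 days (March has 31).
Apr 20, 2239 → May 20, 2239: 30 days (April has 30).
May 20, 2239 → Jun 20, 2239: 31 days (May has 31).
Jun 20, 2239 → Jul 20, 2239: 30 days (June has 30).
Jul 20, 2239 → Aug 20, 2239: 31 days (July has 31).
Aug 20, 2239 → Sep 20, 2239: 31 days (August has 31).
Sep 20, 2239 → Oct 20, 2239: 30 days (September has 30).
Oct 20, 2239 → Nov 20, 2239: 31 days (October has 31).
Nov 20, 2239 → Nov 23, 2239: 3 days.
Total: 2439 days.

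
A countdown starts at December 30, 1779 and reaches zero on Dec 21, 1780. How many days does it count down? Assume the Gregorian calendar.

Dec 30, 1779 → Jan 30, 1780: 31 days (December has 31).
Jan 30, 1780 → Feb 29, 1780: 30 days (January has 31).
Feb 29, 1780 → Mar 29, 1780: 29 days (February has 29).
Mar 29, 1780 → Apr 29, 1780: 31 days (March has 31).
Apr 29, 1780 → May 29, 1780: 30 days (April has 30).
May 29, 1780 → Jun 29, 1780: 31 days (May has 31).
Jun 29, 1780 → Jul 29, 1780: 30 days (June has 30).
Jul 29, 1780 → Aug 29, 1780: 31 days (July has 31).
Aug 29, 1780 → Sep 29, 1780: 31 days (August has 31).
Sep 29, 1780 → Oct 29, 1780: 30 days (September has 30).
Oct 29, 1780 → Nov 29, 1780: 31 days (October has 31).
Nov 29, 1780 → Dec 21, 1780: 22 days.
Total: 357 days.

357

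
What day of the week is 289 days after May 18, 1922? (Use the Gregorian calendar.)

Saturday

First find the weekday of May 18, 1922. Doomsday rule: the anchor day for the 1900s is Wednesday. For year 22: 22÷12 = 1 r 10, and 10÷4 = 2, so 1+10+2 = 13.
Wednesday + 13 ≡ Tuesday — that's 1922's doomsday.
In May the doomsday date is May 9.
May 18 is 9 days after May 9; 9 mod 7 = 2, so Tuesday + 2 = Thursday.
289 mod 7 = 2, so 289 days after a Thursday is Thursday + 2 = Saturday.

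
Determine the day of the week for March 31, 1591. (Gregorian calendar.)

Doomsday rule: the anchor day for the 1500s is Wednesday. For year 91: 91÷12 = 7 r 7, and 7÷4 = 1, so 7+7+1 = 15.
Wednesday + 15 ≡ Thursday — that's 1591's doomsday.
In March the doomsday date is Mar 14.
Mar 31 is 17 days after Mar 14; 17 mod 7 = 3, so Thursday + 3 = Sunday.

Sunday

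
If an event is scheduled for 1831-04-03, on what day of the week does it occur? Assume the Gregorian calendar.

Doomsday rule: the anchor day for the 1800s is Friday. For year 31: 31÷12 = 2 r 7, and 7÷4 = 1, so 2+7+1 = 10.
Friday + 10 ≡ Monday — that's 1831's doomsday.
In April the doomsday date is Apr 4.
Apr 3 is 1 day before Apr 4; 1 mod 7 = 1, so Monday − 1 = Sunday.

Sunday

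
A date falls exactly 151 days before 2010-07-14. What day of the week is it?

Saturday

First find the weekday of Jul 14, 2010. Doomsday rule: the anchor day for the 2000s is Tuesday. For year 10: 10÷12 = 0 r 10, and 10÷4 = 2, so 0+10+2 = 12.
Tuesday + 12 ≡ Sunday — that's 2010's doomsday.
In July the doomsday date is Jul 11.
Jul 14 is 3 days after Jul 11; 3 mod 7 = 3, so Sunday + 3 = Wednesday.
151 mod 7 = 4, so 151 days before a Wednesday is Wednesday − 4 = Saturday.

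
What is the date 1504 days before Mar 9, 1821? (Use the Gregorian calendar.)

January 25, 1817

−365 (one year) → Mar 9, 1820 (1139 left).
−366 (one year; includes Feb 29, 1820) → Mar 9, 1819 (773 left).
−365 (one year) → Mar 9, 1818 (408 left).
−365 (one year) → Mar 9, 1817 (43 left).
−9 → Feb 28, 1817 (end of Feb, 28 days; 34 left).
−28 → Jan 31, 1817 (end of Jan, 31 days; 6 left).
−6 → Jan 25, 1817.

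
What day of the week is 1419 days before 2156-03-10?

First find the weekday of Mar 10, 2156. Doomsday rule: the anchor day for the 2100s is Sunday. For year 56: 56÷12 = 4 r 8, and 8÷4 = 2, so 4+8+2 = 14.
Sunday + 14 ≡ Sunday — that's 2156's doomsday.
In March the doomsday date is Mar 14.
Mar 10 is 4 days before Mar 14; 4 mod 7 = 4, so Sunday − 4 = Wednesday.
1419 mod 7 = 5, so 1419 days before a Wednesday is Wednesday − 5 = Friday.

Friday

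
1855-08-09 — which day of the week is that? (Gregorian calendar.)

Thursday

January 1, 1855 is a Monday.
Jan 1, 1855 → Feb 1, 1855: 31 days (January has 31).
Feb 1, 1855 → Mar 1, 1855: 28 days (February has 28).
Mar 1, 1855 → Apr 1, 1855: 31 days (March has 31).
Apr 1, 1855 → May 1, 1855: 30 days (April has 30).
May 1, 1855 → Jun 1, 1855: 31 days (May has 31).
Jun 1, 1855 → Jul 1, 1855: 30 days (June has 30).
Jul 1, 1855 → Aug 1, 1855: 31 days (July has 31).
Aug 1, 1855 → Aug 9, 1855: 8 days.
Total: 220 days.
220 mod 7 = 3, so Monday + 3 = Thursday.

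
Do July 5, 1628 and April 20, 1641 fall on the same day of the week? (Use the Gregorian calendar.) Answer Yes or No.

No

From Jul 5, 1628 to Apr 20, 1641 is 4672 days.
4672 mod 7 = 3, so they are different weekdays.
(Jul 5, 1628 is a Wednesday; Apr 20, 1641 is a Saturday.)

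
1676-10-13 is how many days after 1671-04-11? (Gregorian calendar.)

2012

Apr 11, 1671 → Apr 11, 1672: 366 days (Feb 29, 1672 is in that span).
Apr 11, 1672 → Apr 11, 1673: 365 days.
Apr 11, 1673 → Apr 11, 1674: 365 days.
Apr 11, 1674 → Apr 11, 1675: 365 days.
Apr 11, 1675 → Apr 11, 1676: 366 days (Feb 29, 1676 is in that span).
Apr 11, 1676 → May 11, 1676: 30 days (April has 30).
May 11, 1676 → Jun 11, 1676: 31 days (May has 31).
Jun 11, 1676 → Jul 11, 1676: 30 days (June has 30).
Jul 11, 1676 → Aug 11, 1676: 31 days (July has 31).
Aug 11, 1676 → Sep 11, 1676: 31 days (August has 31).
Sep 11, 1676 → Oct 11, 1676: 30 days (September has 30).
Oct 11, 1676 → Oct 13, 1676: 2 days.
Total: 2012 days.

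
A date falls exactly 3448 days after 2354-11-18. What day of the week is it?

Nov 18, 2354 is a Thursday.
3448 mod 7 = 4, so 3448 days after a Thursday is Thursday + 4 = Monday.

Monday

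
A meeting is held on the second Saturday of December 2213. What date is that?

December 1, 2213 is a Wednesday.
The first Saturday is therefore December 4 (3 days later).
The second Saturday is 4 + 1×7 = December 11.

December 11, 2213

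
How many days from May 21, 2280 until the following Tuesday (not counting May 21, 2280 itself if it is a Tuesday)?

May 21, 2280 is a Friday.
From Friday to the next Tuesday is 4 days.

4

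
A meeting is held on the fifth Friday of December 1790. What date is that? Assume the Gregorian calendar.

December 1, 1790 is a Wednesday.
The first Friday is therefore December 3 (2 days later).
The fifth Friday is 3 + 4×7 = December 31.

December 31, 1790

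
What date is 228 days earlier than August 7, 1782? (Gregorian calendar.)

−7 → Jul 31, 1782 (end of Jul, 31 days; 221 left).
−31 → Jun 30, 1782 (end of Jun, 30 days; 190 left).
−30 → May 31, 1782 (end of May, 31 days; 160 left).
−31 → Apr 30, 1782 (end of Apr, 30 days; 129 left).
−30 → Mar 31, 1782 (end of Mar, 31 days; 99 left).
−31 → Feb 28, 1782 (end of Feb, 28 days; 68 left).
−28 → Jan 31, 1782 (end of Jan, 31 days; 40 left).
−31 → Dec 31, 1781 (end of Dec, 31 days; 9 left).
−9 → Dec 22, 1781.

December 22, 1781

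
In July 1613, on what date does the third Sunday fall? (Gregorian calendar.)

July 21, 1613

July 1, 1613 is a Monday.
The first Sunday is therefore July 7 (6 days later).
The third Sunday is 7 + 2×7 = July 21.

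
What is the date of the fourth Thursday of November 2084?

November 23, 2084

November 1, 2084 is a Wednesday.
The first Thursday is therefore November 2 (1 days later).
The fourth Thursday is 2 + 3×7 = November 23.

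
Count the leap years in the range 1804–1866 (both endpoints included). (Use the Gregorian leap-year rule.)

16

Multiples of 4 in [1804,1866]: 16.
Of those, multiples of 100: 0 (not leap unless ÷400).
Multiples of 400: 0.
Leap years = 16 − 0 + 0 = 16.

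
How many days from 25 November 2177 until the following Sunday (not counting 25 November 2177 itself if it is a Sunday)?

Nov 25, 2177 is a Tuesday.
From Tuesday to the next Sunday is 5 days.

5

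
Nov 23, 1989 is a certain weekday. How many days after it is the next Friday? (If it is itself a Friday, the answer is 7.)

Nov 23, 1989 is a Thursday.
From Thursday to the next Friday is 1 day.

1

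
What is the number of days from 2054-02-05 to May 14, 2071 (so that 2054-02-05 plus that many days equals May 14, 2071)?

6307

Feb 5, 2054 → Feb 5, 2055: 365 days.
Feb 5, 2055 → Feb 5, 2056: 365 days.
Feb 5, 2056 → Feb 5, 2057: 366 days (Feb 29, 2056 is in that span).
Feb 5, 2057 → Feb 5, 2058: 365 days.
Feb 5, 2058 → Feb 5, 2059: 365 days.
Feb 5, 2059 → Feb 5, 2060: 365 days.
Feb 5, 2060 → Feb 5, 2061: 366 days (Feb 29, 2060 is in that span).
Feb 5, 2061 → Feb 5, 2062: 365 days.
Feb 5, 2062 → Feb 5, 2063: 365 days.
Feb 5, 2063 → Feb 5, 2064: 365 days.
Feb 5, 2064 → Feb 5, 2065: 366 days (Feb 29, 2064 is in that span).
Feb 5, 2065 → Feb 5, 2066: 365 days.
Feb 5, 2066 → Feb 5, 2067: 365 days.
Feb 5, 2067 → Feb 5, 2068: 365 days.
Feb 5, 2068 → Feb 5, 2069: 366 days (Feb 29, 2068 is in that span).
Feb 5, 2069 → Feb 5, 2070: 365 days.
Feb 5, 2070 → Feb 5, 2071: 365 days.
Feb 5, 2071 → Mar 5, 2071: 28 days (February has 28).
Mar 5, 2071 → Apr 5, 2071: 31 days (March has 31).
Apr 5, 2071 → May 5, 2071: 30 days (April has 30).
May 5, 2071 → May 14, 2071: 9 days.
Total: 6307 days.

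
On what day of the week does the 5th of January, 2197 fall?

Doomsday rule: the anchor day for the 2100s is Sunday. For year 97: 97÷12 = 8 r 1, and 1÷4 = 0, so 8+1+0 = 9.
Sunday + 9 ≡ Tuesday — that's 2197's doomsday.
In January the doomsday date is Jan 3 (2197 is not a leap year).
Jan 5 is 2 days after Jan 3; 2 mod 7 = 2, so Tuesday + 2 = Thursday.

Thursday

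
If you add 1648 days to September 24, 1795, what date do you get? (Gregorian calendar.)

March 30, 1800

+366 (one year; includes Feb 29, 1796) → Sep 24, 1796 (1282 left).
+365 (one year) → Sep 24, 1797 (917 left).
+365 (one year) → Sep 24, 1798 (552 left).
+365 (one year) → Sep 24, 1799 (187 left).
Sep has 30 days: +7 → Oct 1, 1799 (180 left).
Oct has 31 days: +31 → Nov 1, 1799 (149 left).
Nov has 30 days: +30 → Dec 1, 1799 (119 left).
Dec has 31 days: +31 → Jan 1, 1800 (88 left).
Jan has 31 days: +31 → Feb 1, 1800 (57 left).
Feb has 28 days: +28 → Mar 1, 1800 (29 left).
+29 → Mar 30, 1800.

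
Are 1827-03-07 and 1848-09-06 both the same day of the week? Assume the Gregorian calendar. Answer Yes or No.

From Mar 7, 1827 to Sep 6, 1848 is 7854 days.
7854 mod 7 = 0, so they are the same weekday.
(Mar 7, 1827 is a Wednesday; Sep 6, 1848 is a Wednesday.)

Yes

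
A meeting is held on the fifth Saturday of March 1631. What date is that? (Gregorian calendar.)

March 29, 1631

March 1, 1631 is a Saturday.
The first Saturday is therefore March 1 (same day).
The fifth Saturday is 1 + 4×7 = March 29.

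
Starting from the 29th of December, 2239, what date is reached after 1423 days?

November 21, 2243

+366 (one year; includes Feb 29, 2240) → Dec 29, 2240 (1057 left).
+365 (one year) → Dec 29, 2241 (692 left).
+365 (one year) → Dec 29, 2242 (327 left).
Dec has 31 days: +3 → Jan 1, 2243 (324 left).
Jan has 31 days: +31 → Feb 1, 2243 (293 left).
Feb has 28 days: +28 → Mar 1, 2243 (265 left).
Mar has 31 days: +31 → Apr 1, 2243 (234 left).
Apr has 30 days: +30 → May 1, 2243 (204 left).
May has 31 days: +31 → Jun 1, 2243 (173 left).
Jun has 30 days: +30 → Jul 1, 2243 (143 left).
Jul has 31 days: +31 → Aug 1, 2243 (112 left).
Aug has 31 days: +31 → Sep 1, 2243 (81 left).
Sep has 30 days: +30 → Oct 1, 2243 (51 left).
Oct has 31 days: +31 → Nov 1, 2243 (20 left).
+20 → Nov 21, 2243.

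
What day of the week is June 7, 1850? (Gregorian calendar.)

Friday

Doomsday rule: the anchor day for the 1800s is Friday. For year 50: 50÷12 = 4 r 2, and 2÷4 = 0, so 4+2+0 = 6.
Friday + 6 ≡ Thursday — that's 1850's doomsday.
In June the doomsday date is Jun 6.
Jun 7 is 1 day after Jun 6; 1 mod 7 = 1, so Thursday + 1 = Friday.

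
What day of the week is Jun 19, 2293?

Doomsday rule: the anchor day for the 2200s is Friday. For year 93: 93÷12 = 7 r 9, and 9÷4 = 2, so 7+9+2 = 18.
Friday + 18 ≡ Tuesday — that's 2293's doomsday.
In June the doomsday date is Jun 6.
Jun 19 is 13 days after Jun 6; 13 mod 7 = 6, so Tuesday + 6 = Monday.

Monday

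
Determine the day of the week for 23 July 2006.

January 1, 2006 is a Sunday.
Jan 1, 2006 → Feb 1, 2006: 31 days (January has 31).
Feb 1, 2006 → Mar 1, 2006: 28 days (February has 28).
Mar 1, 2006 → Apr 1, 2006: 31 days (March has 31).
Apr 1, 2006 → May 1, 2006: 30 days (April has 30).
May 1, 2006 → Jun 1, 2006: 31 days (May has 31).
Jun 1, 2006 → Jul 1, 2006: 30 days (June has 30).
Jul 1, 2006 → Jul 23, 2006: 22 days.
Total: 203 days.
203 mod 7 = 0, so Sunday + 0 = Sunday.

Sunday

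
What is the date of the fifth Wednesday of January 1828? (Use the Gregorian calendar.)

January 30, 1828

January 1, 1828 is a Tuesday.
The first Wednesday is therefore January 2 (1 days later).
The fifth Wednesday is 2 + 4×7 = January 30.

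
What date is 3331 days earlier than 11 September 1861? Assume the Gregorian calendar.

July 29, 1852

−365 (one year) → Sep 11, 1860 (2966 left).
−366 (one year; includes Feb 29, 1860) → Sep 11, 1859 (2600 left).
−365 (one year) → Sep 11, 1858 (2235 left).
−365 (one year) → Sep 11, 1857 (1870 left).
−365 (one year) → Sep 11, 1856 (1505 left).
−366 (one year; includes Feb 29, 1856) → Sep 11, 1855 (1139 left).
−365 (one year) → Sep 11, 1854 (774 left).
−365 (one year) → Sep 11, 1853 (409 left).
−365 (one year) → Sep 11, 1852 (44 left).
−11 → Aug 31, 1852 (end of Aug, 31 days; 33 left).
−31 → Jul 31, 1852 (end of Jul, 31 days; 2 left).
−2 → Jul 29, 1852.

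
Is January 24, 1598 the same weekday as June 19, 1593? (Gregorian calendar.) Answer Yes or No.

From Jun 19, 1593 to Jan 24, 1598 is 1680 days.
1680 mod 7 = 0, so they are the same weekday.
(Jun 19, 1593 is a Saturday; Jan 24, 1598 is a Saturday.)

Yes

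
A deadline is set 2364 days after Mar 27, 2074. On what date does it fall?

+365 (one year) → Mar 27, 2075 (1999 left).
+366 (one year; includes Feb 29, 2076) → Mar 27, 2076 (1633 left).
+365 (one year) → Mar 27, 2077 (1268 left).
+365 (one year) → Mar 27, 2078 (903 left).
+365 (one year) → Mar 27, 2079 (538 left).
+366 (one year; includes Feb 29, 2080) → Mar 27, 2080 (172 left).
Mar has 31 days: +5 → Apr 1, 2080 (167 left).
Apr has 30 days: +30 → May 1, 2080 (137 left).
May has 31 days: +31 → Jun 1, 2080 (106 left).
Jun has 30 days: +30 → Jul 1, 2080 (76 left).
Jul has 31 days: +31 → Aug 1, 2080 (45 left).
Aug has 31 days: +31 → Sep 1, 2080 (14 left).
+14 → Sep 15, 2080.

September 15, 2080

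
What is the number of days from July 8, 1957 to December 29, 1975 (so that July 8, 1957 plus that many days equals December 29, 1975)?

6748

Jul 8, 1957 → Jul 8, 1958: 365 days.
Jul 8, 1958 → Jul 8, 1959: 365 days.
Jul 8, 1959 → Jul 8, 1960: 366 days (Feb 29, 1960 is in that span).
Jul 8, 1960 → Jul 8, 1961: 365 days.
Jul 8, 1961 → Jul 8, 1962: 365 days.
Jul 8, 1962 → Jul 8, 1963: 365 days.
Jul 8, 1963 → Jul 8, 1964: 366 days (Feb 29, 1964 is in that span).
Jul 8, 1964 → Jul 8, 1965: 365 days.
Jul 8, 1965 → Jul 8, 1966: 365 days.
Jul 8, 1966 → Jul 8, 1967: 365 days.
Jul 8, 1967 → Jul 8, 1968: 366 days (Feb 29, 1968 is in that span).
Jul 8, 1968 → Jul 8, 1969: 365 days.
Jul 8, 1969 → Jul 8, 1970: 365 days.
Jul 8, 1970 → Jul 8, 1971: 365 days.
Jul 8, 1971 → Jul 8, 1972: 366 days (Feb 29, 1972 is in that span).
Jul 8, 1972 → Jul 8, 1973: 365 days.
Jul 8, 1973 → Jul 8, 1974: 365 days.
Jul 8, 1974 → Jul 8, 1975: 365 days.
Jul 8, 1975 → Aug 8, 1975: 31 days (July has 31).
Aug 8, 1975 → Sep 8, 1975: 31 days (August has 31).
Sep 8, 1975 → Oct 8, 1975: 30 days (September has 30).
Oct 8, 1975 → Nov 8, 1975: 31 days (October has 31).
Nov 8, 1975 → Dec 8, 1975: 30 days (November has 30).
Dec 8, 1975 → Dec 29, 1975: 21 days.
Total: 6748 days.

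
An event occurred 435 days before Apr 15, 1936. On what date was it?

−366 (one year; includes Feb 29, 1936) → Apr 15, 1935 (69 left).
−15 → Mar 31, 1935 (end of Mar, 31 days; 54 left).
−31 → Feb 28, 1935 (end of Feb, 28 days; 23 left).
−23 → Feb 5, 1935.

February 5, 1935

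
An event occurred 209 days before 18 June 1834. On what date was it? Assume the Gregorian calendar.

November 21, 1833

−18 → May 31, 1834 (end of May, 31 days; 191 left).
−31 → Apr 30, 1834 (end of Apr, 30 days; 160 left).
−30 → Mar 31, 1834 (end of Mar, 31 days; 130 left).
−31 → Feb 28, 1834 (end of Feb, 28 days; 99 left).
−28 → Jan 31, 1834 (end of Jan, 31 days; 71 left).
−31 → Dec 31, 1833 (end of Dec, 31 days; 40 left).
−31 → Nov 30, 1833 (end of Nov, 30 days; 9 left).
−9 → Nov 21, 1833.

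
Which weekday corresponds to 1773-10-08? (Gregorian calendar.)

Doomsday rule: the anchor day for the 1700s is Sunday. For year 73: 73÷12 = 6 r 1, and 1÷4 = 0, so 6+1+0 = 7.
Sunday + 7 ≡ Sunday — that's 1773's doomsday.
In October the doomsday date is Oct 10.
Oct 8 is 2 days before Oct 10; 2 mod 7 = 2, so Sunday − 2 = Friday.

Friday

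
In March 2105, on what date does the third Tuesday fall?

March 17, 2105

March 1, 2105 is a Sunday.
The first Tuesday is therefore March 3 (2 days later).
The third Tuesday is 3 + 2×7 = March 17.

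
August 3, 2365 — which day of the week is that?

Doomsday rule: the anchor day for the 2300s is Wednesday. For year 65: 65÷12 = 5 r 5, and 5÷4 = 1, so 5+5+1 = 11.
Wednesday + 11 ≡ Sunday — that's 2365's doomsday.
In August the doomsday date is Aug 8.
Aug 3 is 5 days before Aug 8; 5 mod 7 = 5, so Sunday − 5 = Tuesday.

Tuesday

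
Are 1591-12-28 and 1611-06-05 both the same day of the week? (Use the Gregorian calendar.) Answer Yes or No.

From Dec 28, 1591 to Jun 5, 1611 is 7099 days.
7099 mod 7 = 1, so they are different weekdays.
(Dec 28, 1591 is a Saturday; Jun 5, 1611 is a Sunday.)

No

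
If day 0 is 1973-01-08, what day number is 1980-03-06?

Jan 8, 1973 → Jan 8, 1974: 365 days.
Jan 8, 1974 → Jan 8, 1975: 365 days.
Jan 8, 1975 → Jan 8, 1976: 365 days.
Jan 8, 1976 → Jan 8, 1977: 366 days (Feb 29, 1976 is in that span).
Jan 8, 1977 → Jan 8, 1978: 365 days.
Jan 8, 1978 → Jan 8, 1979: 365 days.
Jan 8, 1979 → Jan 8, 1980: 365 days.
Jan 8, 1980 → Feb 8, 1980: 31 days (January has 31).
Feb 8, 1980 → Mar 6, 1980: 27 days.
Total: 2614 days.

2614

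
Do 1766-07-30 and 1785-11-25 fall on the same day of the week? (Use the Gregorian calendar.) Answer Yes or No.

From Jul 30, 1766 to Nov 25, 1785 is 7058 days.
7058 mod 7 = 2, so they are different weekdays.
(Jul 30, 1766 is a Wednesday; Nov 25, 1785 is a Friday.)

No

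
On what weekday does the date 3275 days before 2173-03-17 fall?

Mar 17, 2173 is a Wednesday.
3275 mod 7 = 6, so 3275 days before a Wednesday is Wednesday − 6 = Thursday.

Thursday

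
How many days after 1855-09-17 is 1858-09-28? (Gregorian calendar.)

Sep 17, 1855 → Sep 17, 1856: 366 days (Feb 29, 1856 is in that span).
Sep 17, 1856 → Sep 17, 1857: 365 days.
Sep 17, 1857 → Oct 17, 1857: 30 days (September has 30).
Oct 17, 1857 → Nov 17, 1857: 31 days (October has 31).
Nov 17, 1857 → Dec 17, 1857: 30 days (November has 30).
Dec 17, 1857 → Jan 17, 1858: 31 days (December has 31).
Jan 17, 1858 → Feb 17, 1858: 31 days (January has 31).
Feb 17, 1858 → Mar 17, 1858: 28 days (February has 28).
Mar 17, 1858 → Apr 17, 1858: 31 days (March has 31).
Apr 17, 1858 → May 17, 1858: 30 days (April has 30).
May 17, 1858 → Jun 17, 1858: 31 days (May has 31).
Jun 17, 1858 → Jul 17, 1858: 30 days (June has 30).
Jul 17, 1858 → Aug 17, 1858: 31 days (July has 31).
Aug 17, 1858 → Sep 17, 1858: 31 days (August has 31).
Sep 17, 1858 → Sep 28, 1858: 11 days.
Total: 1107 days.

1107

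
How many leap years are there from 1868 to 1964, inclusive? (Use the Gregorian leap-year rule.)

24

Multiples of 4 in [1868,1964]: 25.
Of those, multiples of 100: 1 (not leap unless ÷400).
Multiples of 400: 0.
Leap years = 25 − 1 + 0 = 24.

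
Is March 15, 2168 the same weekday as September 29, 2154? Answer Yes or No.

From Sep 29, 2154 to Mar 15, 2168 is 4916 days.
4916 mod 7 = 2, so they are different weekdays.
(Sep 29, 2154 is a Sunday; Mar 15, 2168 is a Tuesday.)

No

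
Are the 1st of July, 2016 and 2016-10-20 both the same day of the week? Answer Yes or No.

No

From Jul 1, 2016 to Oct 20, 2016 is 111 days.
111 mod 7 = 6, so they are different weekdays.
(Jul 1, 2016 is a Friday; Oct 20, 2016 is a Thursday.)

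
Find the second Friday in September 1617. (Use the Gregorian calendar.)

September 8, 1617

September 1, 1617 is a Friday.
The first Friday is therefore September 1 (same day).
The second Friday is 1 + 1×7 = September 8.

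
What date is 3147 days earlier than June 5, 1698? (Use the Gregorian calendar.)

October 23, 1689

−365 (one year) → Jun 5, 1697 (2782 left).
−365 (one year) → Jun 5, 1696 (2417 left).
−366 (one year; includes Feb 29, 1696) → Jun 5, 1695 (2051 left).
−365 (one year) → Jun 5, 1694 (1686 left).
−365 (one year) → Jun 5, 1693 (1321 left).
−365 (one year) → Jun 5, 1692 (956 left).
−366 (one year; includes Feb 29, 1692) → Jun 5, 1691 (590 left).
−365 (one year) → Jun 5, 1690 (225 left).
−5 → May 31, 1690 (end of May, 31 days; 220 left).
−31 → Apr 30, 1690 (end of Apr, 30 days; 189 left).
−30 → Mar 31, 1690 (end of Mar, 31 days; 159 left).
−31 → Feb 28, 1690 (end of Feb, 28 days; 128 left).
−28 → Jan 31, 1690 (end of Jan, 31 days; 100 left).
−31 → Dec 31, 1689 (end of Dec, 31 days; 69 left).
−31 → Nov 30, 1689 (end of Nov, 30 days; 38 left).
−30 → Oct 31, 1689 (end of Oct, 31 days; 8 left).
−8 → Oct 23, 1689.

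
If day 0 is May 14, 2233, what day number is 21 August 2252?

7039

May 14, 2233 → May 14, 2234: 365 days.
May 14, 2234 → May 14, 2235: 365 days.
May 14, 2235 → May 14, 2236: 366 days (Feb 29, 2236 is in that span).
May 14, 2236 → May 14, 2237: 365 days.
May 14, 2237 → May 14, 2238: 365 days.
May 14, 2238 → May 14, 2239: 365 days.
May 14, 2239 → May 14, 2240: 366 days (Feb 29, 2240 is in that span).
May 14, 2240 → May 14, 2241: 365 days.
May 14, 2241 → May 14, 2242: 365 days.
May 14, 2242 → May 14, 2243: 365 days.
May 14, 2243 → May 14, 2244: 366 days (Feb 29, 2244 is in that span).
May 14, 2244 → May 14, 2245: 365 days.
May 14, 2245 → May 14, 2246: 365 days.
May 14, 2246 → May 14, 2247: 365 days.
May 14, 2247 → May 14, 2248: 366 days (Feb 29, 2248 is in that span).
May 14, 2248 → May 14, 2249: 365 days.
May 14, 2249 → May 14, 2250: 365 days.
May 14, 2250 → May 14, 2251: 365 days.
May 14, 2251 → May 14, 2252: 366 days (Feb 29, 2252 is in that span).
May 14, 2252 → Jun 14, 2252: 31 days (May has 31).
Jun 14, 2252 → Jul 14, 2252: 30 days (June has 30).
Jul 14, 2252 → Aug 14, 2252: 31 days (July has 31).
Aug 14, 2252 → Aug 21, 2252: 7 days.
Total: 7039 days.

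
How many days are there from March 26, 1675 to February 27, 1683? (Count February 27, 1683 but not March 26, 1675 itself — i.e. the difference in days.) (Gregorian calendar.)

Mar 26, 1675 → Mar 26, 1676: 366 days (Feb 29, 1676 is in that span).
Mar 26, 1676 → Mar 26, 1677: 365 days.
Mar 26, 1677 → Mar 26, 1678: 365 days.
Mar 26, 1678 → Mar 26, 1679: 365 days.
Mar 26, 1679 → Mar 26, 1680: 366 days (Feb 29, 1680 is in that span).
Mar 26, 1680 → Mar 26, 1681: 365 days.
Mar 26, 1681 → Mar 26, 1682: 365 days.
Mar 26, 1682 → Apr 26, 1682: 31 days (March has 31).
Apr 26, 1682 → May 26, 1682: 30 days (April has 30).
May 26, 1682 → Jun 26, 1682: 31 days (May has 31).
Jun 26, 1682 → Jul 26, 1682: 30 days (June has 30).
Jul 26, 1682 → Aug 26, 1682: 31 days (July has 31).
Aug 26, 1682 → Sep 26, 1682: 31 days (August has 31).
Sep 26, 1682 → Oct 26, 1682: 30 days (September has 30).
Oct 26, 1682 → Nov 26, 1682: 31 days (October has 31).
Nov 26, 1682 → Dec 26, 1682: 30 days (November has 30).
Dec 26, 1682 → Jan 26, 1683: 31 days (December has 31).
Jan 26, 1683 → Feb 26, 1683: 31 days (January has 31).
Feb 26, 1683 → Feb 27, 1683: 1 days.
Total: 2895 days.

2895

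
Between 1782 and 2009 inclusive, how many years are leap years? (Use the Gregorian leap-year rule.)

Multiples of 4 in [1782,2009]: 57.
Of those, multiples of 100: 3 (not leap unless ÷400).
Multiples of 400: 1.
Leap years = 57 − 3 + 1 = 55.

55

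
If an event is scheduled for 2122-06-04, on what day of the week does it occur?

Thursday

January 1, 2122 is a Thursday.
Jan 1, 2122 → Feb 1, 2122: 31 days (January has 31).
Feb 1, 2122 → Mar 1, 2122: 28 days (February has 28).
Mar 1, 2122 → Apr 1, 2122: 31 days (March has 31).
Apr 1, 2122 → May 1, 2122: 30 days (April has 30).
May 1, 2122 → Jun 1, 2122: 31 days (May has 31).
Jun 1, 2122 → Jun 4, 2122: 3 days.
Total: 154 days.
154 mod 7 = 0, so Thursday + 0 = Thursday.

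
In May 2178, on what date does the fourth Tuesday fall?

May 26, 2178

May 1, 2178 is a Friday.
The first Tuesday is therefore May 5 (4 days later).
The fourth Tuesday is 5 + 3×7 = May 26.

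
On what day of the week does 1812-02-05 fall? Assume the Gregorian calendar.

Doomsday rule: the anchor day for the 1800s is Friday. For year 12: 12÷12 = 1 r 0, and 0÷4 = 0, so 1+0+0 = 1.
Friday + 1 ≡ Saturday — that's 1812's doomsday.
In February the doomsday date is Feb 29 (1812 is a leap year (divisible by 4)).
Feb 5 is 24 days before Feb 29; 24 mod 7 = 3, so Saturday − 3 = Wednesday.

Wednesday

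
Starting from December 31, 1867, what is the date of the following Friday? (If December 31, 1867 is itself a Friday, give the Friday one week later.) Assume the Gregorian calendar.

January 3, 1868

Dec 31, 1867 is a Tuesday.
From Tuesday to the next Friday is 3 days.
Dec 31, 1867 + 3 = Jan 3, 1868.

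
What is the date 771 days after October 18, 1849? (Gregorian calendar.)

November 28, 1851

+365 (one year) → Oct 18, 1850 (406 left).
+365 (one year) → Oct 18, 1851 (41 left).
Oct has 31 days: +14 → Nov 1, 1851 (27 left).
+27 → Nov 28, 1851.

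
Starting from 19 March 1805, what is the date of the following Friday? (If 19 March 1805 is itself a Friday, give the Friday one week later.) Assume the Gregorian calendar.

Mar 19, 1805 is a Tuesday.
From Tuesday to the next Friday is 3 days.
Mar 19, 1805 + 3 = Mar 22, 1805.

March 22, 1805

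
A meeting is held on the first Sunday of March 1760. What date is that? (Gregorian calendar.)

March 2, 1760

March 1, 1760 is a Saturday.
The first Sunday is therefore March 2 (1 days later).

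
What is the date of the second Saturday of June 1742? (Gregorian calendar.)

June 1, 1742 is a Friday.
The first Saturday is therefore June 2 (1 days later).
The second Saturday is 2 + 1×7 = June 9.

June 9, 1742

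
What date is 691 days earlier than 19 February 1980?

March 30, 1978

−365 (one year) → Feb 19, 1979 (326 left).
−19 → Jan 31, 1979 (end of Jan, 31 days; 307 left).
−31 → Dec 31, 1978 (end of Dec, 31 days; 276 left).
−31 → Nov 30, 1978 (end of Nov, 30 days; 245 left).
−30 → Oct 31, 1978 (end of Oct, 31 days; 215 left).
−31 → Sep 30, 1978 (end of Sep, 30 days; 184 left).
−30 → Aug 31, 1978 (end of Aug, 31 days; 154 left).
−31 → Jul 31, 1978 (end of Jul, 31 days; 123 left).
−31 → Jun 30, 1978 (end of Jun, 30 days; 92 left).
−30 → May 31, 1978 (end of May, 31 days; 62 left).
−31 → Apr 30, 1978 (end of Apr, 30 days; 31 left).
−30 → Mar 31, 1978 (end of Mar, 31 days; 1 left).
−1 → Mar 30, 1978.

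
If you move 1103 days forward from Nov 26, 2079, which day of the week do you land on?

Thursday

Nov 26, 2079 is a Sunday.
1103 mod 7 = 4, so 1103 days after a Sunday is Sunday + 4 = Thursday.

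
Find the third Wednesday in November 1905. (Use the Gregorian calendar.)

November 15, 1905

November 1, 1905 is a Wednesday.
The first Wednesday is therefore November 1 (same day).
The third Wednesday is 1 + 2×7 = November 15.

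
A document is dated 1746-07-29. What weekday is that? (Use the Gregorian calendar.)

Doomsday rule: the anchor day for the 1700s is Sunday. For year 46: 46÷12 = 3 r 10, and 10÷4 = 2, so 3+10+2 = 15.
Sunday + 15 ≡ Monday — that's 1746's doomsday.
In July the doomsday date is Jul 11.
Jul 29 is 18 days after Jul 11; 18 mod 7 = 4, so Monday + 4 = Friday.

Friday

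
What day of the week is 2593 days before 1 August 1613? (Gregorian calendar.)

Aug 1, 1613 is a Thursday.
2593 mod 7 = 3, so 2593 days before a Thursday is Thursday − 3 = Monday.

Monday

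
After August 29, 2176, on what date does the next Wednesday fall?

September 4, 2176

Aug 29, 2176 is a Thursday.
From Thursday to the next Wednesday is 6 days.
Aug 29, 2176 + 6 = Sep 4, 2176.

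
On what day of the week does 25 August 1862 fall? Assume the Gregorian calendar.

Doomsday rule: the anchor day for the 1800s is Friday. For year 62: 62÷12 = 5 r 2, and 2÷4 = 0, so 5+2+0 = 7.
Friday + 7 ≡ Friday — that's 1862's doomsday.
In August the doomsday date is Aug 8.
Aug 25 is 17 days after Aug 8; 17 mod 7 = 3, so Friday + 3 = Monday.

Monday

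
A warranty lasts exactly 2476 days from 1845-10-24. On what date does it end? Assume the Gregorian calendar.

+365 (one year) → Oct 24, 1846 (2111 left).
+365 (one year) → Oct 24, 1847 (1746 left).
+366 (one year; includes Feb 29, 1848) → Oct 24, 1848 (1380 left).
+365 (one year) → Oct 24, 1849 (1015 left).
+365 (one year) → Oct 24, 1850 (650 left).
+365 (one year) → Oct 24, 1851 (285 left).
Oct has 31 days: +8 → Nov 1, 1851 (277 left).
Nov has 30 days: +30 → Dec 1, 1851 (247 left).
Dec has 31 days: +31 → Jan 1, 1852 (216 left).
Jan has 31 days: +31 → Feb 1, 1852 (185 left).
Feb has 29 days: +29 → Mar 1, 1852 (156 left).
Mar has 31 days: +31 → Apr 1, 1852 (125 left).
Apr has 30 days: +30 → May 1, 1852 (95 left).
May has 31 days: +31 → Jun 1, 1852 (64 left).
Jun has 30 days: +30 → Jul 1, 1852 (34 left).
Jul has 31 days: +31 → Aug 1, 1852 (3 left).
+3 → Aug 4, 1852.

August 4, 1852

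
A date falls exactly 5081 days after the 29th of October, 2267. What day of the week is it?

Monday

First find the weekday of Oct 29, 2267. Doomsday rule: the anchor day for the 2200s is Friday. For year 67: 67÷12 = 5 r 7, and 7÷4 = 1, so 5+7+1 = 13.
Friday + 13 ≡ Thursday — that's 2267's doomsday.
In October the doomsday date is Oct 10.
Oct 29 is 19 days after Oct 10; 19 mod 7 = 5, so Thursday + 5 = Tuesday.
5081 mod 7 = 6, so 5081 days after a Tuesday is Tuesday + 6 = Monday.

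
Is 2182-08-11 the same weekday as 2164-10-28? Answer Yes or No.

From Oct 28, 2164 to Aug 11, 2182 is 6496 days.
6496 mod 7 = 0, so they are the same weekday.
(Oct 28, 2164 is a Sunday; Aug 11, 2182 is a Sunday.)

Yes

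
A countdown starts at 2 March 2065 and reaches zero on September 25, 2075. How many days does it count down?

Mar 2, 2065 → Mar 2, 2066: 365 days.
Mar 2, 2066 → Mar 2, 2067: 365 days.
Mar 2, 2067 → Mar 2, 2068: 366 days (Feb 29, 2068 is in that span).
Mar 2, 2068 → Mar 2, 2069: 365 days.
Mar 2, 2069 → Mar 2, 2070: 365 days.
Mar 2, 2070 → Mar 2, 2071: 365 days.
Mar 2, 2071 → Mar 2, 2072: 366 days (Feb 29, 2072 is in that span).
Mar 2, 2072 → Mar 2, 2073: 365 days.
Mar 2, 2073 → Mar 2, 2074: 365 days.
Mar 2, 2074 → Mar 2, 2075: 365 days.
Mar 2, 2075 → Apr 2, 2075: 31 days (March has 31).
Apr 2, 2075 → May 2, 2075: 30 days (April has 30).
May 2, 2075 → Jun 2, 2075: 31 days (May has 31).
Jun 2, 2075 → Jul 2, 2075: 30 days (June has 30).
Jul 2, 2075 → Aug 2, 2075: 31 days (July has 31).
Aug 2, 2075 → Sep 2, 2075: 31 days (August has 31).
Sep 2, 2075 → Sep 25, 2075: 23 days.
Total: 3859 days.

3859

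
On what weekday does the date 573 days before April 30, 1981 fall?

First find the weekday of Apr 30, 1981. Doomsday rule: the anchor day for the 1900s is Wednesday. For year 81: 81÷12 = 6 r 9, and 9÷4 = 2, so 6+9+2 = 17.
Wednesday + 17 ≡ Saturday — that's 1981's doomsday.
In April the doomsday date is Apr 4.
Apr 30 is 26 days after Apr 4; 26 mod 7 = 5, so Saturday + 5 = Thursday.
573 mod 7 = 6, so 573 days before a Thursday is Thursday − 6 = Friday.

Friday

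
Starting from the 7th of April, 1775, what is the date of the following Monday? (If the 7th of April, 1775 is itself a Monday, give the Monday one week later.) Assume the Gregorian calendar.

Apr 7, 1775 is a Friday.
From Friday to the next Monday is 3 days.
Apr 7, 1775 + 3 = Apr 10, 1775.

April 10, 1775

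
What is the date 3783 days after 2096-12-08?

April 19, 2107

+365 (one year) → Dec 8, 2097 (3418 left).
+365 (one year) → Dec 8, 2098 (3053 left).
+365 (one year) → Dec 8, 2099 (2688 left).
+365 (one year) → Dec 8, 2100 (2323 left).
+365 (one year) → Dec 8, 2101 (1958 left).
+365 (one year) → Dec 8, 2102 (1593 left).
+365 (one year) → Dec 8, 2103 (1228 left).
+366 (one year; includes Feb 29, 2104) → Dec 8, 2104 (862 left).
+365 (one year) → Dec 8, 2105 (497 left).
+365 (one year) → Dec 8, 2106 (132 left).
Dec has 31 days: +24 → Jan 1, 2107 (108 left).
Jan has 31 days: +31 → Feb 1, 2107 (77 left).
Feb has 28 days: +28 → Mar 1, 2107 (49 left).
Mar has 31 days: +31 → Apr 1, 2107 (18 left).
+18 → Apr 19, 2107.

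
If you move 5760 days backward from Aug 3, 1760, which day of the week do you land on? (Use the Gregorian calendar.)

Aug 3, 1760 is a Sunday.
5760 mod 7 = 6, so 5760 days before a Sunday is Sunday − 6 = Monday.

Monday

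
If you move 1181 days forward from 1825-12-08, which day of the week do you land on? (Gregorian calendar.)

Tuesday

Dec 8, 1825 is a Thursday.
1181 mod 7 = 5, so 1181 days after a Thursday is Thursday + 5 = Tuesday.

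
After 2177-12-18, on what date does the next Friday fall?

Dec 18, 2177 is a Thursday.
From Thursday to the next Friday is 1 day.
Dec 18, 2177 + 1 = Dec 19, 2177.

December 19, 2177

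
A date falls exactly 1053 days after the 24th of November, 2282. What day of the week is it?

First find the weekday of Nov 24, 2282. Doomsday rule: the anchor day for the 2200s is Friday. For year 82: 82÷12 = 6 r 10, and 10÷4 = 2, so 6+10+2 = 18.
Friday + 18 ≡ Tuesday — that's 2282's doomsday.
In November the doomsday date is Nov 7.
Nov 24 is 17 days after Nov 7; 17 mod 7 = 3, so Tuesday + 3 = Friday.
1053 mod 7 = 3, so 1053 days after a Friday is Friday + 3 = Monday.

Monday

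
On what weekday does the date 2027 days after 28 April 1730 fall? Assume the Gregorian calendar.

Tuesday

Apr 28, 1730 is a Friday.
2027 mod 7 = 4, so 2027 days after a Friday is Friday + 4 = Tuesday.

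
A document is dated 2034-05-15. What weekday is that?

Doomsday rule: the anchor day for the 2000s is Tuesday. For year 34: 34÷12 = 2 r 10, and 10÷4 = 2, so 2+10+2 = 14.
Tuesday + 14 ≡ Tuesday — that's 2034's doomsday.
In May the doomsday date is May 9.
May 15 is 6 days after May 9; 6 mod 7 = 6, so Tuesday + 6 = Monday.

Monday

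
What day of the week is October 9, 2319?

Thursday

Doomsday rule: the anchor day for the 2300s is Wednesday. For year 19: 19÷12 = 1 r 7, and 7÷4 = 1, so 1+7+1 = 9.
Wednesday + 9 ≡ Friday — that's 2319's doomsday.
In October the doomsday date is Oct 10.
Oct 9 is 1 day before Oct 10; 1 mod 7 = 1, so Friday − 1 = Thursday.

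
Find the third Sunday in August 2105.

August 1, 2105 is a Saturday.
The first Sunday is therefore August 2 (1 days later).
The third Sunday is 2 + 2×7 = August 16.

August 16, 2105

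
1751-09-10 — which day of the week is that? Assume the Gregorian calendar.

Friday

Doomsday rule: the anchor day for the 1700s is Sunday. For year 51: 51÷12 = 4 r 3, and 3÷4 = 0, so 4+3+0 = 7.
Sunday + 7 ≡ Sunday — that's 1751's doomsday.
In September the doomsday date is Sep 5.
Sep 10 is 5 days after Sep 5; 5 mod 7 = 5, so Sunday + 5 = Friday.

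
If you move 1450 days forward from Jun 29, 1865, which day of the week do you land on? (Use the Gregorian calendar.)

First find the weekday of Jun 29, 1865. Doomsday rule: the anchor day for the 1800s is Friday. For year 65: 65÷12 = 5 r 5, and 5÷4 = 1, so 5+5+1 = 11.
Friday + 11 ≡ Tuesday — that's 1865's doomsday.
In June the doomsday date is Jun 6.
Jun 29 is 23 days after Jun 6; 23 mod 7 = 2, so Tuesday + 2 = Thursday.
1450 mod 7 = 1, so 1450 days after a Thursday is Thursday + 1 = Friday.

Friday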